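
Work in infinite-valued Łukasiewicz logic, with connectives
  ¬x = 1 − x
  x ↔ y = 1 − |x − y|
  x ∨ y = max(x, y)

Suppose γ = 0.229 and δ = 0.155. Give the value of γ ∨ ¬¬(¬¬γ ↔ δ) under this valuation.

0.926

¬γ = 1 − 0.229 = 0.771
¬¬γ = 1 − 0.771 = 0.229
¬¬γ ↔ δ = 1 − |0.229 − 0.155| = 1 − 0.074 = 0.926
¬(¬¬γ ↔ δ) = 1 − 0.926 = 0.074
¬¬(¬¬γ ↔ δ) = 1 − 0.074 = 0.926
γ ∨ ¬¬(¬¬γ ↔ δ) = max(0.229, 0.926) = 0.926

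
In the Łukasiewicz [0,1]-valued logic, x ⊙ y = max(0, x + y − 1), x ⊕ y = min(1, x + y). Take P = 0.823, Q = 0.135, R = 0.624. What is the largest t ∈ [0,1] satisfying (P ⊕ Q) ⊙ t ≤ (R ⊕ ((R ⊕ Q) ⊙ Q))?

P ⊕ Q = min(1, 0.823 + 0.135) = min(1, 0.958) = 0.958
So the left factor is P ⊕ Q = 0.958.
R ⊕ Q = min(1, 0.624 + 0.135) = min(1, 0.759) = 0.759
(R ⊕ Q) ⊙ Q = max(0, 0.759 + 0.135 − 1) = max(0, -0.106) = 0.000
R ⊕ ((R ⊕ Q) ⊙ Q) = min(1, 0.624 + 0.000) = min(1, 0.624) = 0.624
So the right-hand bound is R ⊕ ((R ⊕ Q) ⊙ Q) = 0.624.
The residuum of the Łukasiewicz t-norm gives the supremum: min(1, 1 − 0.958 + 0.624).
1 − 0.958 + 0.624 = 0.666, so t = min(1, 0.666) = 0.666.
Check: 0.958 ⊙ 0.666 = max(0, 0.624) = 0.624 ≤ 0.624.

0.666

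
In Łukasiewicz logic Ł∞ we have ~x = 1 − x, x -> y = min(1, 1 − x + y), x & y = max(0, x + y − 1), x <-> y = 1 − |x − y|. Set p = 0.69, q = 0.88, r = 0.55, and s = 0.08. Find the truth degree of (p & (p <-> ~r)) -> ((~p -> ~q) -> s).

0.82

~r = 1 − 0.55 = 0.45
p <-> ~r = 1 − |0.69 − 0.45| = 1 − 0.24 = 0.76
p & (p <-> ~r) = max(0, 0.69 + 0.76 − 1) = max(0, 0.45) = 0.45
~p = 1 − 0.69 = 0.31
~q = 1 − 0.88 = 0.12
~p -> ~q = min(1, 1 − 0.31 + 0.12) = min(1, 0.81) = 0.81
(~p -> ~q) -> s = min(1, 1 − 0.81 + 0.08) = min(1, 0.27) = 0.27
(p & (p <-> ~r)) -> ((~p -> ~q) -> s) = min(1, 1 − 0.45 + 0.27) = min(1, 0.82) = 0.82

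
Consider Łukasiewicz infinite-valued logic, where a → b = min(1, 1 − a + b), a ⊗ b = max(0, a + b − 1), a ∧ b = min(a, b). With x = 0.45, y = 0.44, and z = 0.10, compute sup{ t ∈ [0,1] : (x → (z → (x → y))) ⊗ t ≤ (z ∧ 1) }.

0.10

x → y = min(1, 1 − 0.45 + 0.44) = min(1, 0.99) = 0.99
z → (x → y) = min(1, 1 − 0.10 + 0.99) = min(1, 1.89) = 1.00
x → (z → (x → y)) = min(1, 1 − 0.45 + 1.00) = min(1, 1.55) = 1.00
So the left factor is x → (z → (x → y)) = 1.00.
z ∧ 1 = min(0.10, 1.00) = 0.10
So the right-hand bound is z ∧ 1 = 0.10.
The residuum of the Łukasiewicz t-norm gives the supremum: min(1, 1 − 1.00 + 0.10).
1 − 1.00 + 0.10 = 0.10, so t = min(1, 0.10) = 0.10.
Check: 1.00 ⊗ 0.10 = max(0, 0.10) = 0.10 ≤ 0.10.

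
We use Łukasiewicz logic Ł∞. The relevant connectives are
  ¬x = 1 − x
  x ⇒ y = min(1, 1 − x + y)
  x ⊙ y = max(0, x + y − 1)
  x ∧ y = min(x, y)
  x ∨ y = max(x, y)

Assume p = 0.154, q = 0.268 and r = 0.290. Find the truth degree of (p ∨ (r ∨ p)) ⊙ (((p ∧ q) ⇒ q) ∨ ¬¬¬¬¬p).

r ∨ p = max(0.290, 0.154) = 0.290
p ∨ (r ∨ p) = max(0.154, 0.290) = 0.290
p ∧ q = min(0.154, 0.268) = 0.154
(p ∧ q) ⇒ q = min(1, 1 − 0.154 + 0.268) = min(1, 1.114) = 1.000
¬p = 1 − 0.154 = 0.846
¬¬p = 1 − 0.846 = 0.154
¬¬¬p = 1 − 0.154 = 0.846
¬¬¬¬p = 1 − 0.846 = 0.154
¬¬¬¬¬p = 1 − 0.154 = 0.846
((p ∧ q) ⇒ q) ∨ ¬¬¬¬¬p = max(1.000, 0.846) = 1.000
(p ∨ (r ∨ p)) ⊙ (((p ∧ q) ⇒ q) ∨ ¬¬¬¬¬p) = max(0, 0.290 + 1.000 − 1) = max(0, 0.290) = 0.290

0.290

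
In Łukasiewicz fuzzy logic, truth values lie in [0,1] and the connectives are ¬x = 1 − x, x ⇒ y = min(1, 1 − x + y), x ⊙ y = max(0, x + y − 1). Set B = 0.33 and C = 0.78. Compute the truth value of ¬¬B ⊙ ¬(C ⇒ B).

0.00

¬B = 1 − 0.33 = 0.67
¬¬B = 1 − 0.67 = 0.33
C ⇒ B = min(1, 1 − 0.78 + 0.33) = min(1, 0.55) = 0.55
¬(C ⇒ B) = 1 − 0.55 = 0.45
¬¬B ⊙ ¬(C ⇒ B) = max(0, 0.33 + 0.45 − 1) = max(0, -0.22) = 0.00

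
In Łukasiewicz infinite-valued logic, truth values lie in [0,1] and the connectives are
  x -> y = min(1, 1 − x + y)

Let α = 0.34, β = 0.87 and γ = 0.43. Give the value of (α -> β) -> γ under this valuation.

0.43

α -> β = min(1, 1 − 0.34 + 0.87) = min(1, 1.53) = 1.00
(α -> β) -> γ = min(1, 1 − 1.00 + 0.43) = min(1, 0.43) = 0.43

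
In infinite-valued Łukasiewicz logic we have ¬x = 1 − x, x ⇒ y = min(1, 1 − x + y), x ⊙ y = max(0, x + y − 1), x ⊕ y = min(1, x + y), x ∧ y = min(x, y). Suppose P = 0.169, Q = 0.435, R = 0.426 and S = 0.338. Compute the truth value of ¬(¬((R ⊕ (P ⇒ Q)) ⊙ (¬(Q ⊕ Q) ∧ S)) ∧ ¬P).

0.169

P ⇒ Q = min(1, 1 − 0.169 + 0.435) = min(1, 1.266) = 1.000
R ⊕ (P ⇒ Q) = min(1, 0.426 + 1.000) = min(1, 1.426) = 1.000
Q ⊕ Q = min(1, 0.435 + 0.435) = min(1, 0.870) = 0.870
¬(Q ⊕ Q) = 1 − 0.870 = 0.130
¬(Q ⊕ Q) ∧ S = min(0.130, 0.338) = 0.130
(R ⊕ (P ⇒ Q)) ⊙ (¬(Q ⊕ Q) ∧ S) = max(0, 1.000 + 0.130 − 1) = max(0, 0.130) = 0.130
¬((R ⊕ (P ⇒ Q)) ⊙ (¬(Q ⊕ Q) ∧ S)) = 1 − 0.130 = 0.870
¬P = 1 − 0.169 = 0.831
¬((R ⊕ (P ⇒ Q)) ⊙ (¬(Q ⊕ Q) ∧ S)) ∧ ¬P = min(0.870, 0.831) = 0.831
¬(¬((R ⊕ (P ⇒ Q)) ⊙ (¬(Q ⊕ Q) ∧ S)) ∧ ¬P) = 1 − 0.831 = 0.169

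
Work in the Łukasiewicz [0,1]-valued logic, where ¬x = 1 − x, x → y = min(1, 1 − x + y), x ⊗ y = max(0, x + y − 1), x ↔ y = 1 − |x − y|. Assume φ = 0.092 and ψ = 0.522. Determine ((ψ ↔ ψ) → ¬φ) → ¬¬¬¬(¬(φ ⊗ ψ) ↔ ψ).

ψ ↔ ψ = 1 − |0.522 − 0.522| = 1 − 0.000 = 1.000
¬φ = 1 − 0.092 = 0.908
(ψ ↔ ψ) → ¬φ = min(1, 1 − 1.000 + 0.908) = min(1, 0.908) = 0.908
φ ⊗ ψ = max(0, 0.092 + 0.522 − 1) = max(0, -0.386) = 0.000
¬(φ ⊗ ψ) = 1 − 0.000 = 1.000
¬(φ ⊗ ψ) ↔ ψ = 1 − |1.000 − 0.522| = 1 − 0.478 = 0.522
¬(¬(φ ⊗ ψ) ↔ ψ) = 1 − 0.522 = 0.478
¬¬(¬(φ ⊗ ψ) ↔ ψ) = 1 − 0.478 = 0.522
¬¬¬(¬(φ ⊗ ψ) ↔ ψ) = 1 − 0.522 = 0.478
¬¬¬¬(¬(φ ⊗ ψ) ↔ ψ) = 1 − 0.478 = 0.522
((ψ ↔ ψ) → ¬φ) → ¬¬¬¬(¬(φ ⊗ ψ) ↔ ψ) = min(1, 1 − 0.908 + 0.522) = min(1, 0.614) = 0.614

0.614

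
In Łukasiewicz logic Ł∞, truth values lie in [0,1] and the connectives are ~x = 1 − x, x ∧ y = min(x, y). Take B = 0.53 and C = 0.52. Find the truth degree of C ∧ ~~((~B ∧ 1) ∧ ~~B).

~B = 1 − 0.53 = 0.47
~B ∧ 1 = min(0.47, 1.00) = 0.47
~~B = 1 − 0.47 = 0.53
(~B ∧ 1) ∧ ~~B = min(0.47, 0.53) = 0.47
~((~B ∧ 1) ∧ ~~B) = 1 − 0.47 = 0.53
~~((~B ∧ 1) ∧ ~~B) = 1 − 0.53 = 0.47
C ∧ ~~((~B ∧ 1) ∧ ~~B) = min(0.52, 0.47) = 0.47

0.47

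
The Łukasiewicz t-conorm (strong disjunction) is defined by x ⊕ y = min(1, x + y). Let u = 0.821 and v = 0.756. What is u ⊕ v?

1.000

u ⊕ v = min(1, 0.821 + 0.756) = min(1, 1.577) = 1.000
For comparison, the Gödel t-conorm max(x, y) would give 0.821.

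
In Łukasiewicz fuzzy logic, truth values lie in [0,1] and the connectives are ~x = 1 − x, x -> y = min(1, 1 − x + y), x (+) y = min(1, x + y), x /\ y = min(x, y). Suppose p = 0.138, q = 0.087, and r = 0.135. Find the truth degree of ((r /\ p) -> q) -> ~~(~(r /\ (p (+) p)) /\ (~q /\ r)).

0.183

r /\ p = min(0.135, 0.138) = 0.135
(r /\ p) -> q = min(1, 1 − 0.135 + 0.087) = min(1, 0.952) = 0.952
p (+) p = min(1, 0.138 + 0.138) = min(1, 0.276) = 0.276
r /\ (p (+) p) = min(0.135, 0.276) = 0.135
~(r /\ (p (+) p)) = 1 − 0.135 = 0.865
~q = 1 − 0.087 = 0.913
~q /\ r = min(0.913, 0.135) = 0.135
~(r /\ (p (+) p)) /\ (~q /\ r) = min(0.865, 0.135) = 0.135
~(~(r /\ (p (+) p)) /\ (~q /\ r)) = 1 − 0.135 = 0.865
~~(~(r /\ (p (+) p)) /\ (~q /\ r)) = 1 − 0.865 = 0.135
((r /\ p) -> q) -> ~~(~(r /\ (p (+) p)) /\ (~q /\ r)) = min(1, 1 − 0.952 + 0.135) = min(1, 0.183) = 0.183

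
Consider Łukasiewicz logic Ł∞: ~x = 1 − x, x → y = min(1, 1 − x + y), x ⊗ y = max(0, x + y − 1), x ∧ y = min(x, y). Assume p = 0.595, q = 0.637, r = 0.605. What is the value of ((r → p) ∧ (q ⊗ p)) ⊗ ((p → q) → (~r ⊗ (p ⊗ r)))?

r → p = min(1, 1 − 0.605 + 0.595) = min(1, 0.990) = 0.990
q ⊗ p = max(0, 0.637 + 0.595 − 1) = max(0, 0.232) = 0.232
(r → p) ∧ (q ⊗ p) = min(0.990, 0.232) = 0.232
p → q = min(1, 1 − 0.595 + 0.637) = min(1, 1.042) = 1.000
~r = 1 − 0.605 = 0.395
p ⊗ r = max(0, 0.595 + 0.605 − 1) = max(0, 0.200) = 0.200
~r ⊗ (p ⊗ r) = max(0, 0.395 + 0.200 − 1) = max(0, -0.405) = 0.000
(p → q) → (~r ⊗ (p ⊗ r)) = min(1, 1 − 1.000 + 0.000) = min(1, 0.000) = 0.000
((r → p) ∧ (q ⊗ p)) ⊗ ((p → q) → (~r ⊗ (p ⊗ r))) = max(0, 0.232 + 0.000 − 1) = max(0, -0.768) = 0.000

0.000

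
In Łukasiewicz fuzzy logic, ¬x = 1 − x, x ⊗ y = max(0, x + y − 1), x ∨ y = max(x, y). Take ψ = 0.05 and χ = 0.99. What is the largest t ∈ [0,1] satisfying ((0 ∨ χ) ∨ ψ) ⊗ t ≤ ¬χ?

0.02

0 ∨ χ = max(0.00, 0.99) = 0.99
(0 ∨ χ) ∨ ψ = max(0.99, 0.05) = 0.99
So the left factor is (0 ∨ χ) ∨ ψ = 0.99.
¬χ = 1 − 0.99 = 0.01
So the right-hand bound is ¬χ = 0.01.
The residuum of the Łukasiewicz t-norm gives the supremum: min(1, 1 − 0.99 + 0.01).
1 − 0.99 + 0.01 = 0.02, so t = min(1, 0.02) = 0.02.
Check: 0.99 ⊗ 0.02 = max(0, 0.01) = 0.01 ≤ 0.01.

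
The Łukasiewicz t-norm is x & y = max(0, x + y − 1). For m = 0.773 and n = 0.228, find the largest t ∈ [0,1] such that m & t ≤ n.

0.455

The residuum of the Łukasiewicz t-norm gives the supremum: min(1, 1 − 0.773 + 0.228).
1 − 0.773 + 0.228 = 0.455, so t = min(1, 0.455) = 0.455.
Check: 0.773 & 0.455 = max(0, 0.228) = 0.228 ≤ 0.228.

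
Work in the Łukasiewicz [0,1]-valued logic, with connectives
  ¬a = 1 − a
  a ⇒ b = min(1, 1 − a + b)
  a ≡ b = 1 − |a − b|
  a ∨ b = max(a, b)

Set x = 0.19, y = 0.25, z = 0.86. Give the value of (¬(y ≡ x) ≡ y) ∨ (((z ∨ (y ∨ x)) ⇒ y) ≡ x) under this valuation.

0.81

y ≡ x = 1 − |0.25 − 0.19| = 1 − 0.06 = 0.94
¬(y ≡ x) = 1 − 0.94 = 0.06
¬(y ≡ x) ≡ y = 1 − |0.06 − 0.25| = 1 − 0.19 = 0.81
y ∨ x = max(0.25, 0.19) = 0.25
z ∨ (y ∨ x) = max(0.86, 0.25) = 0.86
(z ∨ (y ∨ x)) ⇒ y = min(1, 1 − 0.86 + 0.25) = min(1, 0.39) = 0.39
((z ∨ (y ∨ x)) ⇒ y) ≡ x = 1 − |0.39 − 0.19| = 1 − 0.20 = 0.80
(¬(y ≡ x) ≡ y) ∨ (((z ∨ (y ∨ x)) ⇒ y) ≡ x) = max(0.81, 0.80) = 0.81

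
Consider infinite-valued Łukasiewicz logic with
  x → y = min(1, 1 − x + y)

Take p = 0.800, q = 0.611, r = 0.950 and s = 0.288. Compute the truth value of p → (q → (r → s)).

0.927

r → s = min(1, 1 − 0.950 + 0.288) = min(1, 0.338) = 0.338
q → (r → s) = min(1, 1 − 0.611 + 0.338) = min(1, 0.727) = 0.727
p → (q → (r → s)) = min(1, 1 − 0.800 + 0.727) = min(1, 0.927) = 0.927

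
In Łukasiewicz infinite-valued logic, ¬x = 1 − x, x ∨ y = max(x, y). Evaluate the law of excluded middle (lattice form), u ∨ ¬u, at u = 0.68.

¬u = 1 − 0.68 = 0.32
u ∨ ¬u = max(0.68, 0.32) = 0.68
(The value 0.68 < 1 shows this instance is not satisfied; not a Ł∞-tautology — its value is max(a, 1−a).)

0.68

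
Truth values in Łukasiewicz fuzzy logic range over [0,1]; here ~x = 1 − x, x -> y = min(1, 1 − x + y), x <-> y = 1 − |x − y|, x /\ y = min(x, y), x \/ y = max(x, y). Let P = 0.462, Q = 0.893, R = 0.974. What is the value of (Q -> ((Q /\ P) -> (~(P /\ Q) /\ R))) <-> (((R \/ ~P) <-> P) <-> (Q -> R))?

0.488

Q /\ P = min(0.893, 0.462) = 0.462
P /\ Q = min(0.462, 0.893) = 0.462
~(P /\ Q) = 1 − 0.462 = 0.538
~(P /\ Q) /\ R = min(0.538, 0.974) = 0.538
(Q /\ P) -> (~(P /\ Q) /\ R) = min(1, 1 − 0.462 + 0.538) = min(1, 1.076) = 1.000
Q -> ((Q /\ P) -> (~(P /\ Q) /\ R)) = min(1, 1 − 0.893 + 1.000) = min(1, 1.107) = 1.000
~P = 1 − 0.462 = 0.538
R \/ ~P = max(0.974, 0.538) = 0.974
(R \/ ~P) <-> P = 1 − |0.974 − 0.462| = 1 − 0.512 = 0.488
Q -> R = min(1, 1 − 0.893 + 0.974) = min(1, 1.081) = 1.000
((R \/ ~P) <-> P) <-> (Q -> R) = 1 − |0.488 − 1.000| = 1 − 0.512 = 0.488
(Q -> ((Q /\ P) -> (~(P /\ Q) /\ R))) <-> (((R \/ ~P) <-> P) <-> (Q -> R)) = 1 − |1.000 − 0.488| = 1 − 0.512 = 0.488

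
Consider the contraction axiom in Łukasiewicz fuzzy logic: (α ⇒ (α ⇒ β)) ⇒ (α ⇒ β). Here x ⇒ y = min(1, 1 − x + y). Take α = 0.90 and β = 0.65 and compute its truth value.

α ⇒ β = min(1, 1 − 0.90 + 0.65) = min(1, 0.75) = 0.75
α ⇒ (α ⇒ β) = min(1, 1 − 0.90 + 0.75) = min(1, 0.85) = 0.85
(α ⇒ (α ⇒ β)) ⇒ (α ⇒ β) = min(1, 1 − 0.85 + 0.75) = min(1, 0.90) = 0.90
(The value 0.90 < 1 shows this instance is not satisfied; fails in Ł∞ (the t-norm is not idempotent).)

0.90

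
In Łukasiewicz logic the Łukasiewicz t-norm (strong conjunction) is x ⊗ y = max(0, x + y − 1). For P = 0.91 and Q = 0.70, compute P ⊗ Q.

P ⊗ Q = max(0, 0.91 + 0.70 − 1) = max(0, 0.61) = 0.61
For comparison, the Gödel (minimum) t-norm min(x, y) would give 0.70.

0.61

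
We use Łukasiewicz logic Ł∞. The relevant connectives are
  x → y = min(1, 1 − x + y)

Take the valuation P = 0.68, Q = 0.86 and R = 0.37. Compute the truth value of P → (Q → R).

0.83

Q → R = min(1, 1 − 0.86 + 0.37) = min(1, 0.51) = 0.51
P → (Q → R) = min(1, 1 − 0.68 + 0.51) = min(1, 0.83) = 0.83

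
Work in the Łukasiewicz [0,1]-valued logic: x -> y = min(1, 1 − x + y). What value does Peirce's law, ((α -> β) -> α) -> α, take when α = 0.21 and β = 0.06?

0.85

α -> β = min(1, 1 − 0.21 + 0.06) = min(1, 0.85) = 0.85
(α -> β) -> α = min(1, 1 − 0.85 + 0.21) = min(1, 0.36) = 0.36
((α -> β) -> α) -> α = min(1, 1 − 0.36 + 0.21) = min(1, 0.85) = 0.85
(The value 0.85 < 1 shows this instance is not satisfied; not a Ł∞-tautology in general.)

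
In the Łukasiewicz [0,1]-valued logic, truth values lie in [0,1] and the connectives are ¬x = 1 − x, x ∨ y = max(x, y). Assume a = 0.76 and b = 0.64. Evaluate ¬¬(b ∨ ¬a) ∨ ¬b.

0.64

¬a = 1 − 0.76 = 0.24
b ∨ ¬a = max(0.64, 0.24) = 0.64
¬(b ∨ ¬a) = 1 − 0.64 = 0.36
¬¬(b ∨ ¬a) = 1 − 0.36 = 0.64
¬b = 1 − 0.64 = 0.36
¬¬(b ∨ ¬a) ∨ ¬b = max(0.64, 0.36) = 0.64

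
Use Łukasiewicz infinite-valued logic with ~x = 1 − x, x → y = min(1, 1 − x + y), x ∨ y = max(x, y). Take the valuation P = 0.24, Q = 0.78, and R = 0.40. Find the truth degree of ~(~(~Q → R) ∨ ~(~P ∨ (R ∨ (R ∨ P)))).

0.76

~Q = 1 − 0.78 = 0.22
~Q → R = min(1, 1 − 0.22 + 0.40) = min(1, 1.18) = 1.00
~(~Q → R) = 1 − 1.00 = 0.00
~P = 1 − 0.24 = 0.76
R ∨ P = max(0.40, 0.24) = 0.40
R ∨ (R ∨ P) = max(0.40, 0.40) = 0.40
~P ∨ (R ∨ (R ∨ P)) = max(0.76, 0.40) = 0.76
~(~P ∨ (R ∨ (R ∨ P))) = 1 − 0.76 = 0.24
~(~Q → R) ∨ ~(~P ∨ (R ∨ (R ∨ P))) = max(0.00, 0.24) = 0.24
~(~(~Q → R) ∨ ~(~P ∨ (R ∨ (R ∨ P)))) = 1 − 0.24 = 0.76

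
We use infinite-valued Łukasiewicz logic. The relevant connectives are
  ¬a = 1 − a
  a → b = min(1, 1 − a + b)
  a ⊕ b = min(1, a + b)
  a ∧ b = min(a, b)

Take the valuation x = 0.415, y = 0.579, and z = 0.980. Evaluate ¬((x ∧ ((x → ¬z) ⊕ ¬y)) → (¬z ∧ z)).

0.395

¬z = 1 − 0.980 = 0.020
x → ¬z = min(1, 1 − 0.415 + 0.020) = min(1, 0.605) = 0.605
¬y = 1 − 0.579 = 0.421
(x → ¬z) ⊕ ¬y = min(1, 0.605 + 0.421) = min(1, 1.026) = 1.000
x ∧ ((x → ¬z) ⊕ ¬y) = min(0.415, 1.000) = 0.415
¬z ∧ z = min(0.020, 0.980) = 0.020
(x ∧ ((x → ¬z) ⊕ ¬y)) → (¬z ∧ z) = min(1, 1 − 0.415 + 0.020) = min(1, 0.605) = 0.605
¬((x ∧ ((x → ¬z) ⊕ ¬y)) → (¬z ∧ z)) = 1 − 0.605 = 0.395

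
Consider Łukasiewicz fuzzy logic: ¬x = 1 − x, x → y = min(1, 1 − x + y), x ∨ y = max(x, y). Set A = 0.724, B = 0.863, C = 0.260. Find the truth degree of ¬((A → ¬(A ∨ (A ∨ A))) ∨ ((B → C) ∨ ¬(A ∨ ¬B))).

0.448

A ∨ A = max(0.724, 0.724) = 0.724
A ∨ (A ∨ A) = max(0.724, 0.724) = 0.724
¬(A ∨ (A ∨ A)) = 1 − 0.724 = 0.276
A → ¬(A ∨ (A ∨ A)) = min(1, 1 − 0.724 + 0.276) = min(1, 0.552) = 0.552
B → C = min(1, 1 − 0.863 + 0.260) = min(1, 0.397) = 0.397
¬B = 1 − 0.863 = 0.137
A ∨ ¬B = max(0.724, 0.137) = 0.724
¬(A ∨ ¬B) = 1 − 0.724 = 0.276
(B → C) ∨ ¬(A ∨ ¬B) = max(0.397, 0.276) = 0.397
(A → ¬(A ∨ (A ∨ A))) ∨ ((B → C) ∨ ¬(A ∨ ¬B)) = max(0.552, 0.397) = 0.552
¬((A → ¬(A ∨ (A ∨ A))) ∨ ((B → C) ∨ ¬(A ∨ ¬B))) = 1 − 0.552 = 0.448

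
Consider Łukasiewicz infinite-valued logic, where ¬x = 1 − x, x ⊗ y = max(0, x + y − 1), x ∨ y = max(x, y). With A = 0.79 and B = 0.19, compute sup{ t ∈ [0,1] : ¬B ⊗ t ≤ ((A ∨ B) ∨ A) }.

0.98

¬B = 1 − 0.19 = 0.81
So the left factor is ¬B = 0.81.
A ∨ B = max(0.79, 0.19) = 0.79
(A ∨ B) ∨ A = max(0.79, 0.79) = 0.79
So the right-hand bound is (A ∨ B) ∨ A = 0.79.
The residuum of the Łukasiewicz t-norm gives the supremum: min(1, 1 − 0.81 + 0.79).
1 − 0.81 + 0.79 = 0.98, so t = min(1, 0.98) = 0.98.
Check: 0.81 ⊗ 0.98 = max(0, 0.79) = 0.79 ≤ 0.79.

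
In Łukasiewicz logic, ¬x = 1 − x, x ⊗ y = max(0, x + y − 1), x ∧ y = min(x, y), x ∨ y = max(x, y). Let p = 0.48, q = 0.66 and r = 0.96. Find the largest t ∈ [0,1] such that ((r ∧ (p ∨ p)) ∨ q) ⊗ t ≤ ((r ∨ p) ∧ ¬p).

0.86

p ∨ p = max(0.48, 0.48) = 0.48
r ∧ (p ∨ p) = min(0.96, 0.48) = 0.48
(r ∧ (p ∨ p)) ∨ q = max(0.48, 0.66) = 0.66
So the left factor is (r ∧ (p ∨ p)) ∨ q = 0.66.
r ∨ p = max(0.96, 0.48) = 0.96
¬p = 1 − 0.48 = 0.52
(r ∨ p) ∧ ¬p = min(0.96, 0.52) = 0.52
So the right-hand bound is (r ∨ p) ∧ ¬p = 0.52.
The residuum of the Łukasiewicz t-norm gives the supremum: min(1, 1 − 0.66 + 0.52).
1 − 0.66 + 0.52 = 0.86, so t = min(1, 0.86) = 0.86.
Check: 0.66 ⊗ 0.86 = max(0, 0.52) = 0.52 ≤ 0.52.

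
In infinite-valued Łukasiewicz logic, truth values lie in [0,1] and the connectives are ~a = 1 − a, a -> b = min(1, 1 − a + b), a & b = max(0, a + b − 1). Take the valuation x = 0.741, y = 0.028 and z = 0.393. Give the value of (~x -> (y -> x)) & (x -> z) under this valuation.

~x = 1 − 0.741 = 0.259
y -> x = min(1, 1 − 0.028 + 0.741) = min(1, 1.713) = 1.000
~x -> (y -> x) = min(1, 1 − 0.259 + 1.000) = min(1, 1.741) = 1.000
x -> z = min(1, 1 − 0.741 + 0.393) = min(1, 0.652) = 0.652
(~x -> (y -> x)) & (x -> z) = max(0, 1.000 + 0.652 − 1) = max(0, 0.652) = 0.652

0.652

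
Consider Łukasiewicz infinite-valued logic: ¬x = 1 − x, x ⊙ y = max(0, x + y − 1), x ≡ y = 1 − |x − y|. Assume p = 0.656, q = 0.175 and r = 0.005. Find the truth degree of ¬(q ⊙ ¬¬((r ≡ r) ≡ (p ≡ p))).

0.825

r ≡ r = 1 − |0.005 − 0.005| = 1 − 0.000 = 1.000
p ≡ p = 1 − |0.656 − 0.656| = 1 − 0.000 = 1.000
(r ≡ r) ≡ (p ≡ p) = 1 − |1.000 − 1.000| = 1 − 0.000 = 1.000
¬((r ≡ r) ≡ (p ≡ p)) = 1 − 1.000 = 0.000
¬¬((r ≡ r) ≡ (p ≡ p)) = 1 − 0.000 = 1.000
q ⊙ ¬¬((r ≡ r) ≡ (p ≡ p)) = max(0, 0.175 + 1.000 − 1) = max(0, 0.175) = 0.175
¬(q ⊙ ¬¬((r ≡ r) ≡ (p ≡ p))) = 1 − 0.175 = 0.825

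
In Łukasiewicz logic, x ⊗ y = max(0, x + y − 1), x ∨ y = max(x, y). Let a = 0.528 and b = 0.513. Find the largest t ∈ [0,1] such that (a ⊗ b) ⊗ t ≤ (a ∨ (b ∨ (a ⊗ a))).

1.000

a ⊗ b = max(0, 0.528 + 0.513 − 1) = max(0, 0.041) = 0.041
So the left factor is a ⊗ b = 0.041.
a ⊗ a = max(0, 0.528 + 0.528 − 1) = max(0, 0.056) = 0.056
b ∨ (a ⊗ a) = max(0.513, 0.056) = 0.513
a ∨ (b ∨ (a ⊗ a)) = max(0.528, 0.513) = 0.528
So the right-hand bound is a ∨ (b ∨ (a ⊗ a)) = 0.528.
The residuum of the Łukasiewicz t-norm gives the supremum: min(1, 1 − 0.041 + 0.528).
1 − 0.041 + 0.528 = 1.487, so t = min(1, 1.487) = 1.000.
Check: 0.041 ⊗ 1.000 = max(0, 0.041) = 0.041 ≤ 0.528.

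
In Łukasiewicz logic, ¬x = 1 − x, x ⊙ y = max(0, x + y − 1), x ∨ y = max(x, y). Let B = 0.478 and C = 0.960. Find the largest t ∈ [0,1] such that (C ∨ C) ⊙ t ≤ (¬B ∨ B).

C ∨ C = max(0.960, 0.960) = 0.960
So the left factor is C ∨ C = 0.960.
¬B = 1 − 0.478 = 0.522
¬B ∨ B = max(0.522, 0.478) = 0.522
So the right-hand bound is ¬B ∨ B = 0.522.
The residuum of the Łukasiewicz t-norm gives the supremum: min(1, 1 − 0.960 + 0.522).
1 − 0.960 + 0.522 = 0.562, so t = min(1, 0.562) = 0.562.
Check: 0.960 ⊙ 0.562 = max(0, 0.522) = 0.522 ≤ 0.522.

0.562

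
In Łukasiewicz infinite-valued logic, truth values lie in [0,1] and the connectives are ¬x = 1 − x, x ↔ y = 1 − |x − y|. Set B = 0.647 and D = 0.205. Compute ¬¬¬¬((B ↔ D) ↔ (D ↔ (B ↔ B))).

0.647

B ↔ D = 1 − |0.647 − 0.205| = 1 − 0.442 = 0.558
B ↔ B = 1 − |0.647 − 0.647| = 1 − 0.000 = 1.000
D ↔ (B ↔ B) = 1 − |0.205 − 1.000| = 1 − 0.795 = 0.205
(B ↔ D) ↔ (D ↔ (B ↔ B)) = 1 − |0.558 − 0.205| = 1 − 0.353 = 0.647
¬((B ↔ D) ↔ (D ↔ (B ↔ B))) = 1 − 0.647 = 0.353
¬¬((B ↔ D) ↔ (D ↔ (B ↔ B))) = 1 − 0.353 = 0.647
¬¬¬((B ↔ D) ↔ (D ↔ (B ↔ B))) = 1 − 0.647 = 0.353
¬¬¬¬((B ↔ D) ↔ (D ↔ (B ↔ B))) = 1 − 0.353 = 0.647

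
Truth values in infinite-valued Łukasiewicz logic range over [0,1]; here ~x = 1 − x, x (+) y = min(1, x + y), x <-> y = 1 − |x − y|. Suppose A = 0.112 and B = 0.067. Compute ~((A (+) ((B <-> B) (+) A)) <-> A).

B <-> B = 1 − |0.067 − 0.067| = 1 − 0.000 = 1.000
(B <-> B) (+) A = min(1, 1.000 + 0.112) = min(1, 1.112) = 1.000
A (+) ((B <-> B) (+) A) = min(1, 0.112 + 1.000) = min(1, 1.112) = 1.000
(A (+) ((B <-> B) (+) A)) <-> A = 1 − |1.000 − 0.112| = 1 − 0.888 = 0.112
~((A (+) ((B <-> B) (+) A)) <-> A) = 1 − 0.112 = 0.888

0.888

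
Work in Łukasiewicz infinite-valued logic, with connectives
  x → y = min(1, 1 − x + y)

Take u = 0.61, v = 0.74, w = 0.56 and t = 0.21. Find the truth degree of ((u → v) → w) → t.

u → v = min(1, 1 − 0.61 + 0.74) = min(1, 1.13) = 1.00
(u → v) → w = min(1, 1 − 1.00 + 0.56) = min(1, 0.56) = 0.56
((u → v) → w) → t = min(1, 1 − 0.56 + 0.21) = min(1, 0.65) = 0.65

0.65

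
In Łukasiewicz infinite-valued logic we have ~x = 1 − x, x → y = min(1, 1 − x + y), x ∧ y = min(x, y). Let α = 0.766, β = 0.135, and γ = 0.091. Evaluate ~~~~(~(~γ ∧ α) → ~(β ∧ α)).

1.000

~γ = 1 − 0.091 = 0.909
~γ ∧ α = min(0.909, 0.766) = 0.766
~(~γ ∧ α) = 1 − 0.766 = 0.234
β ∧ α = min(0.135, 0.766) = 0.135
~(β ∧ α) = 1 − 0.135 = 0.865
~(~γ ∧ α) → ~(β ∧ α) = min(1, 1 − 0.234 + 0.865) = min(1, 1.631) = 1.000
~(~(~γ ∧ α) → ~(β ∧ α)) = 1 − 1.000 = 0.000
~~(~(~γ ∧ α) → ~(β ∧ α)) = 1 − 0.000 = 1.000
~~~(~(~γ ∧ α) → ~(β ∧ α)) = 1 − 1.000 = 0.000
~~~~(~(~γ ∧ α) → ~(β ∧ α)) = 1 − 0.000 = 1.000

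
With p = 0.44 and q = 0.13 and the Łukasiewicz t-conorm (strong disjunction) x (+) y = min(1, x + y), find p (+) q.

0.57

p (+) q = min(1, 0.44 + 0.13) = min(1, 0.57) = 0.57
For comparison, the Gödel t-conorm max(x, y) would give 0.44.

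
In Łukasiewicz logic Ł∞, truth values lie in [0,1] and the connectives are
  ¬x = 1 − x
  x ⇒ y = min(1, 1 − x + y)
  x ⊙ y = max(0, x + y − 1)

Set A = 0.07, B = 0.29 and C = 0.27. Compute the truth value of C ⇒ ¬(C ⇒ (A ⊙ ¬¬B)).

1.00

¬B = 1 − 0.29 = 0.71
¬¬B = 1 − 0.71 = 0.29
A ⊙ ¬¬B = max(0, 0.07 + 0.29 − 1) = max(0, -0.64) = 0.00
C ⇒ (A ⊙ ¬¬B) = min(1, 1 − 0.27 + 0.00) = min(1, 0.73) = 0.73
¬(C ⇒ (A ⊙ ¬¬B)) = 1 − 0.73 = 0.27
C ⇒ ¬(C ⇒ (A ⊙ ¬¬B)) = min(1, 1 − 0.27 + 0.27) = min(1, 1.00) = 1.00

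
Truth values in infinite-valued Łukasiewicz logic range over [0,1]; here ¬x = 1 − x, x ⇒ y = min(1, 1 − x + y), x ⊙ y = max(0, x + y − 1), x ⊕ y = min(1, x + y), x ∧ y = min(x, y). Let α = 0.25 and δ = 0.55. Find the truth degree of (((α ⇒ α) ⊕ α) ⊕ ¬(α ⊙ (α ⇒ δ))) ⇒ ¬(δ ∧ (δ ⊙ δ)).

0.90

α ⇒ α = min(1, 1 − 0.25 + 0.25) = min(1, 1.00) = 1.00
(α ⇒ α) ⊕ α = min(1, 1.00 + 0.25) = min(1, 1.25) = 1.00
α ⇒ δ = min(1, 1 − 0.25 + 0.55) = min(1, 1.30) = 1.00
α ⊙ (α ⇒ δ) = max(0, 0.25 + 1.00 − 1) = max(0, 0.25) = 0.25
¬(α ⊙ (α ⇒ δ)) = 1 − 0.25 = 0.75
((α ⇒ α) ⊕ α) ⊕ ¬(α ⊙ (α ⇒ δ)) = min(1, 1.00 + 0.75) = min(1, 1.75) = 1.00
δ ⊙ δ = max(0, 0.55 + 0.55 − 1) = max(0, 0.10) = 0.10
δ ∧ (δ ⊙ δ) = min(0.55, 0.10) = 0.10
¬(δ ∧ (δ ⊙ δ)) = 1 − 0.10 = 0.90
(((α ⇒ α) ⊕ α) ⊕ ¬(α ⊙ (α ⇒ δ))) ⇒ ¬(δ ∧ (δ ⊙ δ)) = min(1, 1 − 1.00 + 0.90) = min(1, 0.90) = 0.90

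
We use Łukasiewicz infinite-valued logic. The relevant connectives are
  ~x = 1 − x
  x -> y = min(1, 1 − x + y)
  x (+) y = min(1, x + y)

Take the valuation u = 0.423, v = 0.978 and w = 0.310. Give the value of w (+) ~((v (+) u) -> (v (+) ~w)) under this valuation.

0.310

v (+) u = min(1, 0.978 + 0.423) = min(1, 1.401) = 1.000
~w = 1 − 0.310 = 0.690
v (+) ~w = min(1, 0.978 + 0.690) = min(1, 1.668) = 1.000
(v (+) u) -> (v (+) ~w) = min(1, 1 − 1.000 + 1.000) = min(1, 1.000) = 1.000
~((v (+) u) -> (v (+) ~w)) = 1 − 1.000 = 0.000
w (+) ~((v (+) u) -> (v (+) ~w)) = min(1, 0.310 + 0.000) = min(1, 0.310) = 0.310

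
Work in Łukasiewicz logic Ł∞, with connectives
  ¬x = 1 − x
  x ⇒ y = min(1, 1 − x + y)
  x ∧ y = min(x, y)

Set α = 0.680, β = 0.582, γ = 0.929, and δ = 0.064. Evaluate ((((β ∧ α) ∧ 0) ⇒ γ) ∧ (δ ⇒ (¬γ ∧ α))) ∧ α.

β ∧ α = min(0.582, 0.680) = 0.582
(β ∧ α) ∧ 0 = min(0.582, 0.000) = 0.000
((β ∧ α) ∧ 0) ⇒ γ = min(1, 1 − 0.000 + 0.929) = min(1, 1.929) = 1.000
¬γ = 1 − 0.929 = 0.071
¬γ ∧ α = min(0.071, 0.680) = 0.071
δ ⇒ (¬γ ∧ α) = min(1, 1 − 0.064 + 0.071) = min(1, 1.007) = 1.000
(((β ∧ α) ∧ 0) ⇒ γ) ∧ (δ ⇒ (¬γ ∧ α)) = min(1.000, 1.000) = 1.000
((((β ∧ α) ∧ 0) ⇒ γ) ∧ (δ ⇒ (¬γ ∧ α))) ∧ α = min(1.000, 0.680) = 0.680

0.680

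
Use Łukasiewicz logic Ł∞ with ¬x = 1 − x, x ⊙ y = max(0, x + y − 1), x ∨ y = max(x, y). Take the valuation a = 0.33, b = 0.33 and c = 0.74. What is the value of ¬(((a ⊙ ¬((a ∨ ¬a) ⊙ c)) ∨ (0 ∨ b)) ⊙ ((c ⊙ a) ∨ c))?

0.93

¬a = 1 − 0.33 = 0.67
a ∨ ¬a = max(0.33, 0.67) = 0.67
(a ∨ ¬a) ⊙ c = max(0, 0.67 + 0.74 − 1) = max(0, 0.41) = 0.41
¬((a ∨ ¬a) ⊙ c) = 1 − 0.41 = 0.59
a ⊙ ¬((a ∨ ¬a) ⊙ c) = max(0, 0.33 + 0.59 − 1) = max(0, -0.08) = 0.00
0 ∨ b = max(0.00, 0.33) = 0.33
(a ⊙ ¬((a ∨ ¬a) ⊙ c)) ∨ (0 ∨ b) = max(0.00, 0.33) = 0.33
c ⊙ a = max(0, 0.74 + 0.33 − 1) = max(0, 0.07) = 0.07
(c ⊙ a) ∨ c = max(0.07, 0.74) = 0.74
((a ⊙ ¬((a ∨ ¬a) ⊙ c)) ∨ (0 ∨ b)) ⊙ ((c ⊙ a) ∨ c) = max(0, 0.33 + 0.74 − 1) = max(0, 0.07) = 0.07
¬(((a ⊙ ¬((a ∨ ¬a) ⊙ c)) ∨ (0 ∨ b)) ⊙ ((c ⊙ a) ∨ c)) = 1 − 0.07 = 0.93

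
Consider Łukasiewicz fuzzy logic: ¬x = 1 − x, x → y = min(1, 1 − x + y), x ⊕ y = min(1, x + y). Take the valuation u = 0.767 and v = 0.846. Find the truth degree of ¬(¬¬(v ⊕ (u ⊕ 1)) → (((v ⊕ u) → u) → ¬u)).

u ⊕ 1 = min(1, 0.767 + 1.000) = min(1, 1.767) = 1.000
v ⊕ (u ⊕ 1) = min(1, 0.846 + 1.000) = min(1, 1.846) = 1.000
¬(v ⊕ (u ⊕ 1)) = 1 − 1.000 = 0.000
¬¬(v ⊕ (u ⊕ 1)) = 1 − 0.000 = 1.000
v ⊕ u = min(1, 0.846 + 0.767) = min(1, 1.613) = 1.000
(v ⊕ u) → u = min(1, 1 − 1.000 + 0.767) = min(1, 0.767) = 0.767
¬u = 1 − 0.767 = 0.233
((v ⊕ u) → u) → ¬u = min(1, 1 − 0.767 + 0.233) = min(1, 0.466) = 0.466
¬¬(v ⊕ (u ⊕ 1)) → (((v ⊕ u) → u) → ¬u) = min(1, 1 − 1.000 + 0.466) = min(1, 0.466) = 0.466
¬(¬¬(v ⊕ (u ⊕ 1)) → (((v ⊕ u) → u) → ¬u)) = 1 − 0.466 = 0.534

0.534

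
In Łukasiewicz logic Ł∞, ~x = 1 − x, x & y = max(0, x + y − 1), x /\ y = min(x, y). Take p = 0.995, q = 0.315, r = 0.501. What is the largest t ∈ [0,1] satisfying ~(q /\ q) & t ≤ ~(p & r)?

q /\ q = min(0.315, 0.315) = 0.315
~(q /\ q) = 1 − 0.315 = 0.685
So the left factor is ~(q /\ q) = 0.685.
p & r = max(0, 0.995 + 0.501 − 1) = max(0, 0.496) = 0.496
~(p & r) = 1 − 0.496 = 0.504
So the right-hand bound is ~(p & r) = 0.504.
The residuum of the Łukasiewicz t-norm gives the supremum: min(1, 1 − 0.685 + 0.504).
1 − 0.685 + 0.504 = 0.819, so t = min(1, 0.819) = 0.819.
Check: 0.685 & 0.819 = max(0, 0.504) = 0.504 ≤ 0.504.

0.819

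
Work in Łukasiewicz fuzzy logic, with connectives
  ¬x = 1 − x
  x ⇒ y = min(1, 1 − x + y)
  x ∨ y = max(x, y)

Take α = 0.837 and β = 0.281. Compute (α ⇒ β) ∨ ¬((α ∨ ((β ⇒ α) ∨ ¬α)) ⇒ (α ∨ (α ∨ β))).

0.444

α ⇒ β = min(1, 1 − 0.837 + 0.281) = min(1, 0.444) = 0.444
β ⇒ α = min(1, 1 − 0.281 + 0.837) = min(1, 1.556) = 1.000
¬α = 1 − 0.837 = 0.163
(β ⇒ α) ∨ ¬α = max(1.000, 0.163) = 1.000
α ∨ ((β ⇒ α) ∨ ¬α) = max(0.837, 1.000) = 1.000
α ∨ β = max(0.837, 0.281) = 0.837
α ∨ (α ∨ β) = max(0.837, 0.837) = 0.837
(α ∨ ((β ⇒ α) ∨ ¬α)) ⇒ (α ∨ (α ∨ β)) = min(1, 1 − 1.000 + 0.837) = min(1, 0.837) = 0.837
¬((α ∨ ((β ⇒ α) ∨ ¬α)) ⇒ (α ∨ (α ∨ β))) = 1 − 0.837 = 0.163
(α ⇒ β) ∨ ¬((α ∨ ((β ⇒ α) ∨ ¬α)) ⇒ (α ∨ (α ∨ β))) = max(0.444, 0.163) = 0.444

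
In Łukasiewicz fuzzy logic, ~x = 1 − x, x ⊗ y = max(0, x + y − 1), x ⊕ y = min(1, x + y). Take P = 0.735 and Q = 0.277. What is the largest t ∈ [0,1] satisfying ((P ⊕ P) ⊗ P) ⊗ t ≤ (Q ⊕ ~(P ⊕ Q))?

P ⊕ P = min(1, 0.735 + 0.735) = min(1, 1.470) = 1.000
(P ⊕ P) ⊗ P = max(0, 1.000 + 0.735 − 1) = max(0, 0.735) = 0.735
So the left factor is (P ⊕ P) ⊗ P = 0.735.
P ⊕ Q = min(1, 0.735 + 0.277) = min(1, 1.012) = 1.000
~(P ⊕ Q) = 1 − 1.000 = 0.000
Q ⊕ ~(P ⊕ Q) = min(1, 0.277 + 0.000) = min(1, 0.277) = 0.277
So the right-hand bound is Q ⊕ ~(P ⊕ Q) = 0.277.
The residuum of the Łukasiewicz t-norm gives the supremum: min(1, 1 − 0.735 + 0.277).
1 − 0.735 + 0.277 = 0.542, so t = min(1, 0.542) = 0.542.
Check: 0.735 ⊗ 0.542 = max(0, 0.277) = 0.277 ≤ 0.277.

0.542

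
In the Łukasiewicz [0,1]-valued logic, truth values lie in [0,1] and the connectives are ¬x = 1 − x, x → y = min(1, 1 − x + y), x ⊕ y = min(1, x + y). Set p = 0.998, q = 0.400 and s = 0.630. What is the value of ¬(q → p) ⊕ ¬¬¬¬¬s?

q → p = min(1, 1 − 0.400 + 0.998) = min(1, 1.598) = 1.000
¬(q → p) = 1 − 1.000 = 0.000
¬s = 1 − 0.630 = 0.370
¬¬s = 1 − 0.370 = 0.630
¬¬¬s = 1 − 0.630 = 0.370
¬¬¬¬s = 1 − 0.370 = 0.630
¬¬¬¬¬s = 1 − 0.630 = 0.370
¬(q → p) ⊕ ¬¬¬¬¬s = min(1, 0.000 + 0.370) = min(1, 0.370) = 0.370

0.370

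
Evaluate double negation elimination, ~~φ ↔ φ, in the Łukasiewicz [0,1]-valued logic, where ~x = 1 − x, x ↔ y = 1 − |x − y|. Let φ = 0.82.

~φ = 1 − 0.82 = 0.18
~~φ = 1 − 0.18 = 0.82
~~φ ↔ φ = 1 − |0.82 − 0.82| = 1 − 0.00 = 1.00
(As expected: always 1 in Ł∞ since negation is involutive.)

1.00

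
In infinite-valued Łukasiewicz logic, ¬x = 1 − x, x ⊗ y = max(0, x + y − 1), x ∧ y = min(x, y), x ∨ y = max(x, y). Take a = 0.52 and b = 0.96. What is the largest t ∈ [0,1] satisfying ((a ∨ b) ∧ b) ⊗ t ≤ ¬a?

0.52

a ∨ b = max(0.52, 0.96) = 0.96
(a ∨ b) ∧ b = min(0.96, 0.96) = 0.96
So the left factor is (a ∨ b) ∧ b = 0.96.
¬a = 1 − 0.52 = 0.48
So the right-hand bound is ¬a = 0.48.
The residuum of the Łukasiewicz t-norm gives the supremum: min(1, 1 − 0.96 + 0.48).
1 − 0.96 + 0.48 = 0.52, so t = min(1, 0.52) = 0.52.
Check: 0.96 ⊗ 0.52 = max(0, 0.48) = 0.48 ≤ 0.48.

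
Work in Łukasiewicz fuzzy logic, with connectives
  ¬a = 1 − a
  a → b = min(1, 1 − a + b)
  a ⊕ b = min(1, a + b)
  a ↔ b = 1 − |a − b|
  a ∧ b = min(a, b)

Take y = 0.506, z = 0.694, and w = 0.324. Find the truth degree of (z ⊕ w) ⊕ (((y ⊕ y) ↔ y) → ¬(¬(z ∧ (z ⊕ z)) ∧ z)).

1.000

z ⊕ w = min(1, 0.694 + 0.324) = min(1, 1.018) = 1.000
y ⊕ y = min(1, 0.506 + 0.506) = min(1, 1.012) = 1.000
(y ⊕ y) ↔ y = 1 − |1.000 − 0.506| = 1 − 0.494 = 0.506
z ⊕ z = min(1, 0.694 + 0.694) = min(1, 1.388) = 1.000
z ∧ (z ⊕ z) = min(0.694, 1.000) = 0.694
¬(z ∧ (z ⊕ z)) = 1 − 0.694 = 0.306
¬(z ∧ (z ⊕ z)) ∧ z = min(0.306, 0.694) = 0.306
¬(¬(z ∧ (z ⊕ z)) ∧ z) = 1 − 0.306 = 0.694
((y ⊕ y) ↔ y) → ¬(¬(z ∧ (z ⊕ z)) ∧ z) = min(1, 1 − 0.506 + 0.694) = min(1, 1.188) = 1.000
(z ⊕ w) ⊕ (((y ⊕ y) ↔ y) → ¬(¬(z ∧ (z ⊕ z)) ∧ z)) = min(1, 1.000 + 1.000) = min(1, 2.000) = 1.000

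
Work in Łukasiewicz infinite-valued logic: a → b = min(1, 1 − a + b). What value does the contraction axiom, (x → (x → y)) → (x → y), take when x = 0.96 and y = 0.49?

x → y = min(1, 1 − 0.96 + 0.49) = min(1, 0.53) = 0.53
x → (x → y) = min(1, 1 − 0.96 + 0.53) = min(1, 0.57) = 0.57
(x → (x → y)) → (x → y) = min(1, 1 − 0.57 + 0.53) = min(1, 0.96) = 0.96
(The value 0.96 < 1 shows this instance is not satisfied; fails in Ł∞ (the t-norm is not idempotent).)

0.96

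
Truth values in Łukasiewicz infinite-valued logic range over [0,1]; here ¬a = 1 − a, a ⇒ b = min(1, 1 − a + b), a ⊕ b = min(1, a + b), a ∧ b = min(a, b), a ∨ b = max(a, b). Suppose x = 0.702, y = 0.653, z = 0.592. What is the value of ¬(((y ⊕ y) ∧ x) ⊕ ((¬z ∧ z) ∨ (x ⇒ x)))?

0.000

y ⊕ y = min(1, 0.653 + 0.653) = min(1, 1.306) = 1.000
(y ⊕ y) ∧ x = min(1.000, 0.702) = 0.702
¬z = 1 − 0.592 = 0.408
¬z ∧ z = min(0.408, 0.592) = 0.408
x ⇒ x = min(1, 1 − 0.702 + 0.702) = min(1, 1.000) = 1.000
(¬z ∧ z) ∨ (x ⇒ x) = max(0.408, 1.000) = 1.000
((y ⊕ y) ∧ x) ⊕ ((¬z ∧ z) ∨ (x ⇒ x)) = min(1, 0.702 + 1.000) = min(1, 1.702) = 1.000
¬(((y ⊕ y) ∧ x) ⊕ ((¬z ∧ z) ∨ (x ⇒ x))) = 1 − 1.000 = 0.000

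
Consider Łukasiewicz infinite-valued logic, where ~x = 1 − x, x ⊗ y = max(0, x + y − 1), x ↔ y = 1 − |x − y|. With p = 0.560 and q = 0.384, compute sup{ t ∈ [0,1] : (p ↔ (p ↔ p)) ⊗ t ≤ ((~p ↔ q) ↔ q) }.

p ↔ p = 1 − |0.560 − 0.560| = 1 − 0.000 = 1.000
p ↔ (p ↔ p) = 1 − |0.560 − 1.000| = 1 − 0.440 = 0.560
So the left factor is p ↔ (p ↔ p) = 0.560.
~p = 1 − 0.560 = 0.440
~p ↔ q = 1 − |0.440 − 0.384| = 1 − 0.056 = 0.944
(~p ↔ q) ↔ q = 1 − |0.944 − 0.384| = 1 − 0.560 = 0.440
So the right-hand bound is (~p ↔ q) ↔ q = 0.440.
The residuum of the Łukasiewicz t-norm gives the supremum: min(1, 1 − 0.560 + 0.440).
1 − 0.560 + 0.440 = 0.880, so t = min(1, 0.880) = 0.880.
Check: 0.560 ⊗ 0.880 = max(0, 0.440) = 0.440 ≤ 0.440.

0.880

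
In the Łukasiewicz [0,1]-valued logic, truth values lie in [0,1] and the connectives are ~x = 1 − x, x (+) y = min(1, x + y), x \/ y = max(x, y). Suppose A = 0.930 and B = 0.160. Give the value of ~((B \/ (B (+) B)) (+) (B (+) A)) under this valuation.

B (+) B = min(1, 0.160 + 0.160) = min(1, 0.320) = 0.320
B \/ (B (+) B) = max(0.160, 0.320) = 0.320
B (+) A = min(1, 0.160 + 0.930) = min(1, 1.090) = 1.000
(B \/ (B (+) B)) (+) (B (+) A) = min(1, 0.320 + 1.000) = min(1, 1.320) = 1.000
~((B \/ (B (+) B)) (+) (B (+) A)) = 1 − 1.000 = 0.000

0.000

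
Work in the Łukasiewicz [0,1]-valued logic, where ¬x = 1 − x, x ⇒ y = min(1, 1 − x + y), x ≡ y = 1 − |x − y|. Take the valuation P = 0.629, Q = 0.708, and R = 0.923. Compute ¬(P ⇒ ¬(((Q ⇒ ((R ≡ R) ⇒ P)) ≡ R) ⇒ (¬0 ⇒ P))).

R ≡ R = 1 − |0.923 − 0.923| = 1 − 0.000 = 1.000
(R ≡ R) ⇒ P = min(1, 1 − 1.000 + 0.629) = min(1, 0.629) = 0.629
Q ⇒ ((R ≡ R) ⇒ P) = min(1, 1 − 0.708 + 0.629) = min(1, 0.921) = 0.921
(Q ⇒ ((R ≡ R) ⇒ P)) ≡ R = 1 − |0.921 − 0.923| = 1 − 0.002 = 0.998
¬0 = 1 − 0.000 = 1.000
¬0 ⇒ P = min(1, 1 − 1.000 + 0.629) = min(1, 0.629) = 0.629
((Q ⇒ ((R ≡ R) ⇒ P)) ≡ R) ⇒ (¬0 ⇒ P) = min(1, 1 − 0.998 + 0.629) = min(1, 0.631) = 0.631
¬(((Q ⇒ ((R ≡ R) ⇒ P)) ≡ R) ⇒ (¬0 ⇒ P)) = 1 − 0.631 = 0.369
P ⇒ ¬(((Q ⇒ ((R ≡ R) ⇒ P)) ≡ R) ⇒ (¬0 ⇒ P)) = min(1, 1 − 0.629 + 0.369) = min(1, 0.740) = 0.740
¬(P ⇒ ¬(((Q ⇒ ((R ≡ R) ⇒ P)) ≡ R) ⇒ (¬0 ⇒ P))) = 1 − 0.740 = 0.260

0.260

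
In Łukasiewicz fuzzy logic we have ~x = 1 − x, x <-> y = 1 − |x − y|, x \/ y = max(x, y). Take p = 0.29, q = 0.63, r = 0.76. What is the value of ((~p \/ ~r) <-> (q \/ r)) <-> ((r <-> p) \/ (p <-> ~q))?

~p = 1 − 0.29 = 0.71
~r = 1 − 0.76 = 0.24
~p \/ ~r = max(0.71, 0.24) = 0.71
q \/ r = max(0.63, 0.76) = 0.76
(~p \/ ~r) <-> (q \/ r) = 1 − |0.71 − 0.76| = 1 − 0.05 = 0.95
r <-> p = 1 − |0.76 − 0.29| = 1 − 0.47 = 0.53
~q = 1 − 0.63 = 0.37
p <-> ~q = 1 − |0.29 − 0.37| = 1 − 0.08 = 0.92
(r <-> p) \/ (p <-> ~q) = max(0.53, 0.92) = 0.92
((~p \/ ~r) <-> (q \/ r)) <-> ((r <-> p) \/ (p <-> ~q)) = 1 − |0.95 − 0.92| = 1 − 0.03 = 0.97

0.97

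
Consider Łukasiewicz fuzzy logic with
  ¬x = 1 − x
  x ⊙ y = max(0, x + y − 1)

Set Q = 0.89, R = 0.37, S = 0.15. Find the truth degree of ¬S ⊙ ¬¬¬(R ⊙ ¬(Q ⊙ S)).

¬S = 1 − 0.15 = 0.85
Q ⊙ S = max(0, 0.89 + 0.15 − 1) = max(0, 0.04) = 0.04
¬(Q ⊙ S) = 1 − 0.04 = 0.96
R ⊙ ¬(Q ⊙ S) = max(0, 0.37 + 0.96 − 1) = max(0, 0.33) = 0.33
¬(R ⊙ ¬(Q ⊙ S)) = 1 − 0.33 = 0.67
¬¬(R ⊙ ¬(Q ⊙ S)) = 1 − 0.67 = 0.33
¬¬¬(R ⊙ ¬(Q ⊙ S)) = 1 − 0.33 = 0.67
¬S ⊙ ¬¬¬(R ⊙ ¬(Q ⊙ S)) = max(0, 0.85 + 0.67 − 1) = max(0, 0.52) = 0.52

0.52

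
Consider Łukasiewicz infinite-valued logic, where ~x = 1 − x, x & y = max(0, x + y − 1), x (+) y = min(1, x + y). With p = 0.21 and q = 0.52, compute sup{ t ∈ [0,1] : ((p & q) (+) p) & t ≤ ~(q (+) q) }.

p & q = max(0, 0.21 + 0.52 − 1) = max(0, -0.27) = 0.00
(p & q) (+) p = min(1, 0.00 + 0.21) = min(1, 0.21) = 0.21
So the left factor is (p & q) (+) p = 0.21.
q (+) q = min(1, 0.52 + 0.52) = min(1, 1.04) = 1.00
~(q (+) q) = 1 − 1.00 = 0.00
So the right-hand bound is ~(q (+) q) = 0.00.
The residuum of the Łukasiewicz t-norm gives the supremum: min(1, 1 − 0.21 + 0.00).
1 − 0.21 + 0.00 = 0.79, so t = min(1, 0.79) = 0.79.
Check: 0.21 & 0.79 = max(0, 0.00) = 0.00 ≤ 0.00.

0.79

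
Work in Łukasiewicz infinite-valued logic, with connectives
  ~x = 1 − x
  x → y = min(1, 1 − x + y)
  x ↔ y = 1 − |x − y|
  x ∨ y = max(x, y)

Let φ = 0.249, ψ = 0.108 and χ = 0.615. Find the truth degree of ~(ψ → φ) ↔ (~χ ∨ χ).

0.385

ψ → φ = min(1, 1 − 0.108 + 0.249) = min(1, 1.141) = 1.000
~(ψ → φ) = 1 − 1.000 = 0.000
~χ = 1 − 0.615 = 0.385
~χ ∨ χ = max(0.385, 0.615) = 0.615
~(ψ → φ) ↔ (~χ ∨ χ) = 1 − |0.000 − 0.615| = 1 − 0.615 = 0.385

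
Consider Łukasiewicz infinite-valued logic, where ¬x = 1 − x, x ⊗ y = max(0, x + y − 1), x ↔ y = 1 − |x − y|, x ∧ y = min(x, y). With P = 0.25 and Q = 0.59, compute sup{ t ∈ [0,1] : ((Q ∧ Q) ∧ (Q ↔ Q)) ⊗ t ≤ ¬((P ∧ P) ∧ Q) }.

Q ∧ Q = min(0.59, 0.59) = 0.59
Q ↔ Q = 1 − |0.59 − 0.59| = 1 − 0.00 = 1.00
(Q ∧ Q) ∧ (Q ↔ Q) = min(0.59, 1.00) = 0.59
So the left factor is (Q ∧ Q) ∧ (Q ↔ Q) = 0.59.
P ∧ P = min(0.25, 0.25) = 0.25
(P ∧ P) ∧ Q = min(0.25, 0.59) = 0.25
¬((P ∧ P) ∧ Q) = 1 − 0.25 = 0.75
So the right-hand bound is ¬((P ∧ P) ∧ Q) = 0.75.
The residuum of the Łukasiewicz t-norm gives the supremum: min(1, 1 − 0.59 + 0.75).
1 − 0.59 + 0.75 = 1.16, so t = min(1, 1.16) = 1.00.
Check: 0.59 ⊗ 1.00 = max(0, 0.59) = 0.59 ≤ 0.75.

1.00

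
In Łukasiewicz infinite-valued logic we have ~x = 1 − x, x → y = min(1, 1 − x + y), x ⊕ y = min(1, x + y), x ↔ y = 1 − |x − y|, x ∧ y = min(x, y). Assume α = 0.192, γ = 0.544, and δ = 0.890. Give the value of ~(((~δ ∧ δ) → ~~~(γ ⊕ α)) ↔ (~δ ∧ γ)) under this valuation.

~δ = 1 − 0.890 = 0.110
~δ ∧ δ = min(0.110, 0.890) = 0.110
γ ⊕ α = min(1, 0.544 + 0.192) = min(1, 0.736) = 0.736
~(γ ⊕ α) = 1 − 0.736 = 0.264
~~(γ ⊕ α) = 1 − 0.264 = 0.736
~~~(γ ⊕ α) = 1 − 0.736 = 0.264
(~δ ∧ δ) → ~~~(γ ⊕ α) = min(1, 1 − 0.110 + 0.264) = min(1, 1.154) = 1.000
~δ ∧ γ = min(0.110, 0.544) = 0.110
((~δ ∧ δ) → ~~~(γ ⊕ α)) ↔ (~δ ∧ γ) = 1 − |1.000 − 0.110| = 1 − 0.890 = 0.110
~(((~δ ∧ δ) → ~~~(γ ⊕ α)) ↔ (~δ ∧ γ)) = 1 − 0.110 = 0.890

0.890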